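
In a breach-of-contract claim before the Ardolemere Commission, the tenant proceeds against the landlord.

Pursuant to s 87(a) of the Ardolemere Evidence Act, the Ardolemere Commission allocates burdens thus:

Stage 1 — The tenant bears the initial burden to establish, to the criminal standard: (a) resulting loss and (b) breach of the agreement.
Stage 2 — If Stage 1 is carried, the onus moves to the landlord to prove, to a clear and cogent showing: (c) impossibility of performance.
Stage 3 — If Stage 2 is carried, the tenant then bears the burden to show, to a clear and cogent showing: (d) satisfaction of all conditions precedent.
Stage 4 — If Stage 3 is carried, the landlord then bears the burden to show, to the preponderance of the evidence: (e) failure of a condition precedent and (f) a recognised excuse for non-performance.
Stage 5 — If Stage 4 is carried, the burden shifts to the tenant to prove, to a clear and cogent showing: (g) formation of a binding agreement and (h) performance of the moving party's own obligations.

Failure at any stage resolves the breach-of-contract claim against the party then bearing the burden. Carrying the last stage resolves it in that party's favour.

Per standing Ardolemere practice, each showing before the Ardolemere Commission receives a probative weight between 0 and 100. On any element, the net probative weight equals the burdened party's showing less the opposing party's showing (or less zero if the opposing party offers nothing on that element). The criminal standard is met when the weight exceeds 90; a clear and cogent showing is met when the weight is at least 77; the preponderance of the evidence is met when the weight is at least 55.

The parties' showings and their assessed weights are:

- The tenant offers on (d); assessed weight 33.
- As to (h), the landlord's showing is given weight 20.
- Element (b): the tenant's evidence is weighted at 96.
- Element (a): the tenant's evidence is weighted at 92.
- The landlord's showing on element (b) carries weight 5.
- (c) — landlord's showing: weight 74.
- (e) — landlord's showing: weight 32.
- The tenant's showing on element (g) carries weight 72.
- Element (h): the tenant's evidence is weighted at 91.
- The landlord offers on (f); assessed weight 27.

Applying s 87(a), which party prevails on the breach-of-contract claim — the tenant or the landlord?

Stage 1 — burden on tenant; standard: the criminal standard (weight exceeds 90).
    (a): 92 > 90 [met]
    (b): 96 − 5 = 91 > 90 [met]
  Stage 1 is satisfied; the onus moves to the landlord.
Stage 2 — burden on landlord; standard: a clear and cogent showing (weight is at least 77).
    (c): 74 < 77 [not met]
  The landlord does not carry Stage 2.
The tenant prevails.

tenant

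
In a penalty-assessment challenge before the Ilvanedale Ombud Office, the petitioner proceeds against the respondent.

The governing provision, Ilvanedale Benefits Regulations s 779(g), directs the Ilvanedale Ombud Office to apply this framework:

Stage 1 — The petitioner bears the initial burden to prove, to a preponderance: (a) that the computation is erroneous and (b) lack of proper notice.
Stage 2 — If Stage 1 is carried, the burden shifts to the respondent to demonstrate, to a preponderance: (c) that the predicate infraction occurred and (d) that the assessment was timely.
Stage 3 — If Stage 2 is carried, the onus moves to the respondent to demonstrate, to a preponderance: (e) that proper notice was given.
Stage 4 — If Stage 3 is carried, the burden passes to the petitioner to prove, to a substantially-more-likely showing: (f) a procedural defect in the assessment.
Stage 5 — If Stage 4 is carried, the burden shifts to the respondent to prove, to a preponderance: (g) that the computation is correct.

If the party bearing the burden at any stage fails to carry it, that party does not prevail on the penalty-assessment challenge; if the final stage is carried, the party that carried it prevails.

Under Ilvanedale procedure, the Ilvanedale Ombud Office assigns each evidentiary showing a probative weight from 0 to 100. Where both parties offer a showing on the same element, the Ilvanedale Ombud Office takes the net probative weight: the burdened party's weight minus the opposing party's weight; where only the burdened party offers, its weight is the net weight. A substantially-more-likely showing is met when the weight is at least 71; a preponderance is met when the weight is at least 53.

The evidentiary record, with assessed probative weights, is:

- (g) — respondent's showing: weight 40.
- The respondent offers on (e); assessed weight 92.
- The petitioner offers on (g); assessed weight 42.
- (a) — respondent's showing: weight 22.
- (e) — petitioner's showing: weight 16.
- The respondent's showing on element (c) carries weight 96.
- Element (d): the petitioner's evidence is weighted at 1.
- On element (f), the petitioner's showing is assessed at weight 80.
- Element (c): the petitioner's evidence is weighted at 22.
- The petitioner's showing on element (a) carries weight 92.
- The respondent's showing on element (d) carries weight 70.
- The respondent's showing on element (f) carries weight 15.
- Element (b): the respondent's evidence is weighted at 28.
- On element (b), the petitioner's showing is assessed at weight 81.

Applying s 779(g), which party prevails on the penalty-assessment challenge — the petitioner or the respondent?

Stage 1 — burden on petitioner; standard: a preponderance (weight is at least 53).
    (a): 92 − 22 = 70 ≥ 53 [met]
    (b): 81 − 28 = 53 ≥ 53 [met]
  Stage 1 is satisfied; the onus moves to the respondent.
Stage 2 — burden on respondent; standard: a preponderance (weight is at least 53).
    (c): 96 − 22 = 74 ≥ 53 [met]
    (d): 70 − 1 = 69 ≥ 53 [met]
  Stage 2 carried; the burden remains with the respondent.
Stage 3 — burden on respondent; standard: a preponderance (weight is at least 53).
    (e): 92 − 16 = 76 ≥ 53 [met]
  All elements met. The burden passes to the petitioner.
Stage 4 — burden on petitioner; standard: a substantially-more-likely showing (weight is at least 71).
    (f): 80 − 15 = 65 < 71 [not met]
  The petitioner does not carry Stage 4.
So the respondent prevails.

respondent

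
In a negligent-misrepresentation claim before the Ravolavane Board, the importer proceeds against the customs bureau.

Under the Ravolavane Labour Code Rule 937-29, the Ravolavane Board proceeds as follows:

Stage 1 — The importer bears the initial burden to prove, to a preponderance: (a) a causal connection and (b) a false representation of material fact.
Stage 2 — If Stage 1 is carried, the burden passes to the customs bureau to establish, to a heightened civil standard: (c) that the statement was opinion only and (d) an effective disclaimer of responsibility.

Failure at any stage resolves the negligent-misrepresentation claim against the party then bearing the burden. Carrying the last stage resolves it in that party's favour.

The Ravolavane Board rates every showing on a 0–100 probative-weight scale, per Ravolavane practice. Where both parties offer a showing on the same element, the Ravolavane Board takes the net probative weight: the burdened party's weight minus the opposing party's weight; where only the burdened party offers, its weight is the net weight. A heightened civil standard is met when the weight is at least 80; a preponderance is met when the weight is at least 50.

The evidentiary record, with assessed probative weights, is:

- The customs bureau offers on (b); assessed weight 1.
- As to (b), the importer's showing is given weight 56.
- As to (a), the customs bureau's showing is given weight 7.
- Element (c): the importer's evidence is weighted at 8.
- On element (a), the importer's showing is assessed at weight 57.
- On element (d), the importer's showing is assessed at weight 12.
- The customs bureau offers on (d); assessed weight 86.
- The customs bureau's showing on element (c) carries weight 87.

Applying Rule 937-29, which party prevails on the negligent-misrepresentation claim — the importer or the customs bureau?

importer

At Stage 1 the importer must meet a preponderance (weight is at least 50): on (a) the weight is 57 less the opposing 7 gives net 50, which does reach 50, so (a) meets the standard; on (b) the weight is 56 less the opposing 1 gives net 55, ≥ 50, so (b) meets the standard.
  The importer carries Stage 1; the customs bureau now bears the burden.
At Stage 2 the customs bureau must meet a heightened civil standard (weight is at least 80): on (c) the weight is 87 less the opposing 8 gives net 79, which does not reach 80, so (c) does not meet the standard; on (d) the weight is 86 less the opposing 12 gives net 74, < 80, so (d) does not meet the standard.
  Stage 2 not carried; the customs bureau fails its burden.
The importer prevails.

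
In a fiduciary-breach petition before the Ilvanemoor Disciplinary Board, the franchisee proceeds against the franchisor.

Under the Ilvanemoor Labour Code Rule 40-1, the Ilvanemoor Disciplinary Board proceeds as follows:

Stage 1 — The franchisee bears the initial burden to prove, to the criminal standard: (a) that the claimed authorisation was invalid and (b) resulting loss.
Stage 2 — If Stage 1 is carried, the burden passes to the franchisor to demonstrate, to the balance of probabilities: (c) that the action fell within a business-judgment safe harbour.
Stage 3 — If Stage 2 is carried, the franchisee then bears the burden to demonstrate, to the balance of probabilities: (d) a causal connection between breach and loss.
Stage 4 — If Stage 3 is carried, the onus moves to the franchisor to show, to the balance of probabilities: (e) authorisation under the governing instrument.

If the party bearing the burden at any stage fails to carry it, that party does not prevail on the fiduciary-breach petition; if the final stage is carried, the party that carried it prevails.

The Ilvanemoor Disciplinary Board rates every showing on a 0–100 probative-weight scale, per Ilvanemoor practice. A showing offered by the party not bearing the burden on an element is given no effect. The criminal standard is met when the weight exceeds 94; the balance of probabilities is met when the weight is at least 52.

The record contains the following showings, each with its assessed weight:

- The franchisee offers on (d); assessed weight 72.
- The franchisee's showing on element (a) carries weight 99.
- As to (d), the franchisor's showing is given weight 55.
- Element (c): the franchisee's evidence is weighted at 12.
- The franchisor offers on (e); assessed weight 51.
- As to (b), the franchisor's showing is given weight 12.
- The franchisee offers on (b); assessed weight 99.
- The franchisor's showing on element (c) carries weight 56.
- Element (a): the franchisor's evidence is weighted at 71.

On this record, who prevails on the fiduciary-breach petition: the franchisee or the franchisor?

franchisee

Stage 1 — burden on franchisee; standard: the criminal standard (weight exceeds 94).
    (a): 99 (franchisor's 71 disregarded) > 94 [met]
    (b): 99 (franchisor's 12 disregarded) > 94 [met]
  Stage 1 is satisfied; the onus moves to the franchisor.
Stage 2 — burden on franchisor; standard: the balance of probabilities (weight is at least 52).
    (c): 56 (franchisee's 12 disregarded) ≥ 52 [met]
  Stage 2 is satisfied; the onus moves to the franchisee.
Stage 3 — burden on franchisee; standard: the balance of probabilities (weight is at least 52).
    (d): 72 (franchisor's 55 disregarded) ≥ 52 [met]
  The franchisee carries Stage 3; the franchisor now bears the burden.
Stage 4 — burden on franchisor; standard: the balance of probabilities (weight is at least 52).
    (e): 51 < 52 [not met]
  Not every element is met, so the franchisor fails to carry Stage 4.
The analysis ends at Stage 4; the franchisee prevails.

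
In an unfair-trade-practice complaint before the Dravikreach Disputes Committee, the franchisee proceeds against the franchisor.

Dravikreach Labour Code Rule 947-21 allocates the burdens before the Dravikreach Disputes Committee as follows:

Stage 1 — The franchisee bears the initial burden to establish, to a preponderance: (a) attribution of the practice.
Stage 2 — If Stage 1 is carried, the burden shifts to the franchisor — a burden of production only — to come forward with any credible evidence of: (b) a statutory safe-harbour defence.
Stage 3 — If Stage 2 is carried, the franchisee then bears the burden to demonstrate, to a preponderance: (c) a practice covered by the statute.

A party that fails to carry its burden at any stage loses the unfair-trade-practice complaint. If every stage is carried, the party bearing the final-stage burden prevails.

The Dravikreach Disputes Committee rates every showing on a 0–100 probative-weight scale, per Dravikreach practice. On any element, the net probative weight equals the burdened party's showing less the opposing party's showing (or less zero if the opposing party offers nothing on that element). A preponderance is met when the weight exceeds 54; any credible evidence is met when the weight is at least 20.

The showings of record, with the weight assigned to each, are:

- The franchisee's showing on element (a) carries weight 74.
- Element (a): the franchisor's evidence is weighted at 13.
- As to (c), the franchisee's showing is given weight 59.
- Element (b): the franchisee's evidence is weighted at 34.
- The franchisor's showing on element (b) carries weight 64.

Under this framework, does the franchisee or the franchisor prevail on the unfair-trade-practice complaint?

Stage 1 — burden on franchisee; standard: a preponderance (weight exceeds 54).
    (a): 74 − 13 = 61 > 54 [met]
  Stage 1 is satisfied; the onus moves to the franchisor.
Stage 2 — burden on franchisor; standard: any credible evidence (weight is at least 20).
    (b): 64 − 34 = 30 ≥ 20 [met]
  The franchisor carries Stage 2; the franchisee now bears the burden.
Stage 3 — burden on franchisee; standard: a preponderance (weight exceeds 54).
    (c): 59 > 54 [met]
  Stage 3 carried; the final stage is satisfied.
Every stage carried; the franchisee prevails.

franchisee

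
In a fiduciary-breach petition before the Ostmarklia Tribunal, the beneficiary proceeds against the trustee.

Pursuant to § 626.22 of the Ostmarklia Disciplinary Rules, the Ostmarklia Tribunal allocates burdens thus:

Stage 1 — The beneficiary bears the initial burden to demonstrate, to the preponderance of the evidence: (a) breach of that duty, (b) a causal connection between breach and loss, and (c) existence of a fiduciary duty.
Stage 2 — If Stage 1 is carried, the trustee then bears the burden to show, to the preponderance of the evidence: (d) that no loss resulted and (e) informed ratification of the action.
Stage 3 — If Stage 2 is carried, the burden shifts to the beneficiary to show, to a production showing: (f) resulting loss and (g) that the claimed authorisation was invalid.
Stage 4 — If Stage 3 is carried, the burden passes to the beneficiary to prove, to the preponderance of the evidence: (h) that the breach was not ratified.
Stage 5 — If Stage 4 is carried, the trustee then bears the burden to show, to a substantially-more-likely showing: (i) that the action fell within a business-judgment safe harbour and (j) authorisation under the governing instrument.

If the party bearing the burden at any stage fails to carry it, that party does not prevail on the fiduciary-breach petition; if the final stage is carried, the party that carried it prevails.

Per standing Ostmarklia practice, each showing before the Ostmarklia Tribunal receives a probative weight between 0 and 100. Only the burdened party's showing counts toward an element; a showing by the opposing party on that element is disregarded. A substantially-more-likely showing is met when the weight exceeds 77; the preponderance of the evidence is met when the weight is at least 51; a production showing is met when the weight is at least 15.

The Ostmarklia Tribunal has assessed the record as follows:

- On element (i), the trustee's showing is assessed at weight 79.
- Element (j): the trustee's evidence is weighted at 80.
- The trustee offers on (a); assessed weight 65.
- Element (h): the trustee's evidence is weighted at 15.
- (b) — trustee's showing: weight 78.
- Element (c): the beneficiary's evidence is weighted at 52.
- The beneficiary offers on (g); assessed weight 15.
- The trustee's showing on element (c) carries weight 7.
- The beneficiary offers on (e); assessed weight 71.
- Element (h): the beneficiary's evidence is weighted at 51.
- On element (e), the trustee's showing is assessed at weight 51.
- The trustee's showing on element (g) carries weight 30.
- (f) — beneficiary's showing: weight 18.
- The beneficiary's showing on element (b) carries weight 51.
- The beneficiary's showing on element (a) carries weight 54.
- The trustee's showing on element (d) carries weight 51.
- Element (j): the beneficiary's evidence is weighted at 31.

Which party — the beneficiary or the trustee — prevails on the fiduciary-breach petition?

trustee

Stage 1 — burden on beneficiary; standard: the preponderance of the evidence (weight is at least 51).
    (a): 54 (trustee's 65 disregarded) ≥ 51 [met]
    (b): 51 (trustee's 78 disregarded) ≥ 51 [met]
    (c): 52 (trustee's 7 disregarded) ≥ 51 [met]
  Stage 1 is satisfied; the onus moves to the trustee.
Stage 2 — burden on trustee; standard: the preponderance of the evidence (weight is at least 51).
    (d): 51 ≥ 51 [met]
    (e): 51 (beneficiary's 71 disregarded) ≥ 51 [met]
  Stage 2 is satisfied; the onus moves to the beneficiary.
Stage 3 — burden on beneficiary; standard: a production showing (weight is at least 15).
    (f): 18 ≥ 15 [met]
    (g): 15 (trustee's 30 disregarded) ≥ 15 [met]
  Stage 3 is satisfied; the beneficiary continues to bear the burden.
Stage 4 — burden on beneficiary; standard: the preponderance of the evidence (weight is at least 51).
    (h): 51 (trustee's 15 disregarded) ≥ 51 [met]
  Stage 4 is satisfied; the onus moves to the trustee.
Stage 5 — burden on trustee; standard: a substantially-more-likely showing (weight exceeds 77).
    (i): 79 > 77 [met]
    (j): 80 (beneficiary's 31 disregarded) > 77 [met]
  All elements met at the final stage.
All stages carried — the trustee prevails.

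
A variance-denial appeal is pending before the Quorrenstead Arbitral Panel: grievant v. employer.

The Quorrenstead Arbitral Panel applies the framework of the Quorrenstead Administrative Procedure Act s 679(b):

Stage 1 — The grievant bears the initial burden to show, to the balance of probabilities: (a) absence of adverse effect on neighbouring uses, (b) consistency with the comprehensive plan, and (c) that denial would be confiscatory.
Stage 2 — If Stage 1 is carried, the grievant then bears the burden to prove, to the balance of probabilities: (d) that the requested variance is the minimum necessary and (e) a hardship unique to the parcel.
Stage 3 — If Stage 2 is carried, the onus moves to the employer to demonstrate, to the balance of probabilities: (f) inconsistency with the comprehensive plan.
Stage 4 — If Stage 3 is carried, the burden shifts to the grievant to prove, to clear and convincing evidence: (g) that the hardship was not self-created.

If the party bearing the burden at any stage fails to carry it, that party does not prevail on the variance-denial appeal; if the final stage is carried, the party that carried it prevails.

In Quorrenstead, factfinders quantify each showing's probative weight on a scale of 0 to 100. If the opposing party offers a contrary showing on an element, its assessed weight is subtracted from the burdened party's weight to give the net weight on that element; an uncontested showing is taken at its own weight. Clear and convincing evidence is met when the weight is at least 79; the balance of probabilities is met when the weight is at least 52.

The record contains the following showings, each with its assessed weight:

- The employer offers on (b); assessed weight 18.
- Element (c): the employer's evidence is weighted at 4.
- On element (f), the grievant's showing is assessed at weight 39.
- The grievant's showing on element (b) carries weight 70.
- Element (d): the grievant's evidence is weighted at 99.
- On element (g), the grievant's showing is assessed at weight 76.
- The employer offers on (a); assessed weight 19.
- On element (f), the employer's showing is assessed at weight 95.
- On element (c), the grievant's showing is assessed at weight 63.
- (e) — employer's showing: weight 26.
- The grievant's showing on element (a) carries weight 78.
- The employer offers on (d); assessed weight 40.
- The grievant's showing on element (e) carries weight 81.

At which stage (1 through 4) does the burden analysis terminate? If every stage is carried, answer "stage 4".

stage 4

Stage 1 (grievant, the balance of probabilities, weight is at least 52): (a) net 78−19=59 ≥ 52 — meets; (b) net 70−18=52 ≥ 52 — meets; (c) net 63−4=59 ≥ 52 — meets.
  Stage 1 is satisfied; the grievant continues to bear the burden.
Stage 2 (grievant, the balance of probabilities, weight is at least 52): (d) net 99−40=59 ≥ 52 — meets; (e) net 81−26=55 ≥ 52 — meets.
  Stage 2 carried; the burden shifts to the employer.
Stage 3 (employer, the balance of probabilities, weight is at least 52): (f) net 95−39=56 ≥ 52 — meets.
  Stage 3 carried; the burden shifts to the grievant.
Stage 4 (grievant, clear and convincing evidence, weight is at least 79): (g) 76 < 79 — fails.
  Not every element is met, so the grievant fails to carry Stage 4.
So the employer prevails.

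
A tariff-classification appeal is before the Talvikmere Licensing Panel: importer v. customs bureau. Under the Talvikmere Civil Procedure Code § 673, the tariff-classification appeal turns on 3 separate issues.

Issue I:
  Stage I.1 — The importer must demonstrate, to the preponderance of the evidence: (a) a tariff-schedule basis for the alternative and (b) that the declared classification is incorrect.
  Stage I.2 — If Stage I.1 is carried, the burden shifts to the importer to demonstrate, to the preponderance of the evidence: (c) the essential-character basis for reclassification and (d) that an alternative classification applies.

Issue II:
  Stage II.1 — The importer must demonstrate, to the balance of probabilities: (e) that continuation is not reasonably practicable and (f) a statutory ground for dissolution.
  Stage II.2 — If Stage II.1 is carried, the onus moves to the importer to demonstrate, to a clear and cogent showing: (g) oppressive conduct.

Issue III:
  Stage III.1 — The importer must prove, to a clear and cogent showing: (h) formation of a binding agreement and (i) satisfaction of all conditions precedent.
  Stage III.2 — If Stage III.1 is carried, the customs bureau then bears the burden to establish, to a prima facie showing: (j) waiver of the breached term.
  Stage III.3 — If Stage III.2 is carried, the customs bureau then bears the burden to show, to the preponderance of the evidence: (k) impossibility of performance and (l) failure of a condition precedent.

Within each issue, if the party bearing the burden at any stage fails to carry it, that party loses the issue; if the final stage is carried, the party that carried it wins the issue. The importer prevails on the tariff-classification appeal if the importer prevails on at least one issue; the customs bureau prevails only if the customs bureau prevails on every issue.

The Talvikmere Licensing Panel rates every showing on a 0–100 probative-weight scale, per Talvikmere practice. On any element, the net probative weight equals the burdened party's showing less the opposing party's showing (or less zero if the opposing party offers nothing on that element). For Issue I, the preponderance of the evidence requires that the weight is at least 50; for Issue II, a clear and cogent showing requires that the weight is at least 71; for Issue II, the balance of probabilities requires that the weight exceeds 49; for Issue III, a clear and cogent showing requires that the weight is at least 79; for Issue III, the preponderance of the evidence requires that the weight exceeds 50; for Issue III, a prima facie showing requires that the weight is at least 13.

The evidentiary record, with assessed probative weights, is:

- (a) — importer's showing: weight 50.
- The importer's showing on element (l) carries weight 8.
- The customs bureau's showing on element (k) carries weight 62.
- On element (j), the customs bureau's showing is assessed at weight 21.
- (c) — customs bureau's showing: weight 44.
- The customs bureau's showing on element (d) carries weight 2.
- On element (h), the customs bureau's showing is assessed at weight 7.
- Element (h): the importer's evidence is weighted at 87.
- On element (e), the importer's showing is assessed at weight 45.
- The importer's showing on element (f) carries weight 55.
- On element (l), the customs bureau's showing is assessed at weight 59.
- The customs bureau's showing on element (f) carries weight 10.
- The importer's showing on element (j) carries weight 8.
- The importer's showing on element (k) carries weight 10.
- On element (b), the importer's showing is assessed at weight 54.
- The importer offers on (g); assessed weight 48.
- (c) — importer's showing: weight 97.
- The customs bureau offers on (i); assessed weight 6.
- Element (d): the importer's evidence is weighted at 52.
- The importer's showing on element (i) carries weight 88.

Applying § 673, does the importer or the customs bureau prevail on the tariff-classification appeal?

importer

— Issue I —
Stage I.1 (importer, the preponderance of the evidence, weight is at least 50): (a) 50 ≥ 50 — meets; (b) 54 ≥ 50 — meets.
  Stage I.1 is satisfied; the importer continues to bear the burden.
Stage I.2 (importer, the preponderance of the evidence, weight is at least 50): (c) net 97−44=53 ≥ 50 — meets; (d) net 52−2=50 ≥ 50 — meets.
  The importer carries the last stage.
With every stage satisfied, the importer prevails on this issue.
— Issue II —
Stage II.1 — burden on importer; standard: the balance of probabilities (weight exceeds 49).
    (e): 45 ≤ 49 [not met]
    (f): 55 − 10 = 45 ≤ 49 [not met]
  Stage II.1 not carried; the importer fails its burden.
The customs bureau prevails on this issue.
— Issue III —
At Stage III.1 the importer must meet a clear and cogent showing (weight is at least 79): on (h) the weight is 87 less the opposing 7 gives net 80, ≥ 79, so (h) meets the standard; on (i) the weight is 88 less the opposing 6 gives net 82, ≥ 79, so (i) meets the standard.
  The importer carries Stage III.1; the customs bureau now bears the burden.
At Stage III.2 the customs bureau must meet a prima facie showing (weight is at least 13): on (j) the weight is 21 less the opposing 8 gives net 13, ≥ 13, so (j) meets the standard.
  Stage III.2 is satisfied; the customs bureau continues to bear the burden.
At Stage III.3 the customs bureau must meet the preponderance of the evidence (weight exceeds 50): on (k) the weight is 62 less the opposing 10 gives net 52, > 50, so (k) meets the standard; on (l) the weight is 59 less the opposing 8 gives net 51, which does exceed 50, so (l) meets the standard.
  The customs bureau carries the last stage.
With every stage satisfied, the customs bureau prevails on this issue.
Per-issue: Issue I → importer; Issue II → customs bureau; Issue III → customs bureau. The importer must prevail on at least one issue; overall, the importer prevails.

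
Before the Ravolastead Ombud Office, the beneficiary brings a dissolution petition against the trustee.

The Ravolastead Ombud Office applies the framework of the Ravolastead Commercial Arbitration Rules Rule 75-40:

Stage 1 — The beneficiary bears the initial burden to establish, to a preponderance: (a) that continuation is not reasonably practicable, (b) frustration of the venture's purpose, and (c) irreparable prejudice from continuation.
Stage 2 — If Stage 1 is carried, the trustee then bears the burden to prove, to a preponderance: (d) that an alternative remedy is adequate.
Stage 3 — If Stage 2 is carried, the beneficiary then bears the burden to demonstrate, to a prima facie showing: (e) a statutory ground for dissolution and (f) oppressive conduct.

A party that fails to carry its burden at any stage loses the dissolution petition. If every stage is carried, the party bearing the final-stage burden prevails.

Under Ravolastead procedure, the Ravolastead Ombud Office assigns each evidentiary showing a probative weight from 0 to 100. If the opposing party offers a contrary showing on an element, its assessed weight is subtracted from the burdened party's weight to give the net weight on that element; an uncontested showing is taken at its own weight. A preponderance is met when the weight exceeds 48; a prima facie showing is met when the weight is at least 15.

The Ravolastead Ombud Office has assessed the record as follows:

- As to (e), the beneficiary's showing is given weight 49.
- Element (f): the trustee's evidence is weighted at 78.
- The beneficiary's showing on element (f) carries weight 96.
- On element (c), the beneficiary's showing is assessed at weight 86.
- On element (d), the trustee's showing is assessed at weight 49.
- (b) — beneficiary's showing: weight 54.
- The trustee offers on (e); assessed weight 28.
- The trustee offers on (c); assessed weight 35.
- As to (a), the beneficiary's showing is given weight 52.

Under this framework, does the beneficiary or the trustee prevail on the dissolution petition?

At Stage 1 the beneficiary must meet a preponderance (weight exceeds 48): on (a) the weight is 52, > 48, so (a) meets the standard; on (b) the weight is 54, which does exceed 48, so (b) meets the standard; on (c) the weight is 86 less the opposing 35 gives net 51, which does exceed 48, so (c) meets the standard.
  The beneficiary carries Stage 1; the trustee now bears the burden.
At Stage 2 the trustee must meet a preponderance (weight exceeds 48): on (d) the weight is 49, which does exceed 48, so (d) meets the standard.
  Stage 2 carried; the burden shifts to the beneficiary.
At Stage 3 the beneficiary must meet a prima facie showing (weight is at least 15): on (e) the weight is 49 less the opposing 28 gives net 21, ≥ 15, so (e) meets the standard; on (f) the weight is 96 less the opposing 78 gives net 18, ≥ 15, so (f) meets the standard.
  Stage 3 carried; the final stage is satisfied.
With every stage satisfied, the beneficiary prevails.

beneficiary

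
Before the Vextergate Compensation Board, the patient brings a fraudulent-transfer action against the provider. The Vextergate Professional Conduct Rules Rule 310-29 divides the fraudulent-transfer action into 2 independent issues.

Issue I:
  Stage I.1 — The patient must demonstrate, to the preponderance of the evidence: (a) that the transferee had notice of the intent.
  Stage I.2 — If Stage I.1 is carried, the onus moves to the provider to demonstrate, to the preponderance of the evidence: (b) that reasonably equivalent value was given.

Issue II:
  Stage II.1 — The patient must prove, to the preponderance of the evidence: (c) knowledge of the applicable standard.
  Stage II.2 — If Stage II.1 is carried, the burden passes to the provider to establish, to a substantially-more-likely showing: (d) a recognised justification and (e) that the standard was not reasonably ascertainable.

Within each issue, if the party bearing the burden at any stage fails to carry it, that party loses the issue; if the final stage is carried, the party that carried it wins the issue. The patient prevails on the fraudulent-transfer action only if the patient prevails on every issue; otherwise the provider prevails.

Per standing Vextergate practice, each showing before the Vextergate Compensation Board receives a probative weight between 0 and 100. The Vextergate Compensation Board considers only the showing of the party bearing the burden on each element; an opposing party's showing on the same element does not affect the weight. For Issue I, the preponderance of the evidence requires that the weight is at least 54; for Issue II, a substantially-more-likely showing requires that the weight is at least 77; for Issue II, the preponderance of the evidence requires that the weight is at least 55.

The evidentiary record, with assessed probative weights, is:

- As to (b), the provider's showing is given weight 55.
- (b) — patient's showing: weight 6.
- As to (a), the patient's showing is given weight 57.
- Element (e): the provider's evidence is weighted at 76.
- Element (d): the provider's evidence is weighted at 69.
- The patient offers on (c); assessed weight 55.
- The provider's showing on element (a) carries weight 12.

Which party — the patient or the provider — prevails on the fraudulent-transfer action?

provider

— Issue I —
Stage I.1 — burden on patient; standard: the preponderance of the evidence (weight is at least 54).
    (a): 57 (provider's 12 disregarded) ≥ 54 [met]
  The patient carries Stage I.1; the provider now bears the burden.
Stage I.2 — burden on provider; standard: the preponderance of the evidence (weight is at least 54).
    (b): 55 (patient's 6 disregarded) ≥ 54 [met]
  Stage I.2 carried; the final stage is satisfied.
All stages carried — the provider prevails on this issue.
— Issue II —
At Stage II.1 the patient must meet the preponderance of the evidence (weight is at least 55): on (c) the weight is 55, which does reach 55, so (c) meets the standard.
  Stage II.1 carried; the burden shifts to the provider.
At Stage II.2 the provider must meet a substantially-more-likely showing (weight is at least 77): on (d) the weight is 69, which does not reach 77, so (d) does not meet the standard; on (e) the weight is 76, which does not reach 77, so (e) does not meet the standard.
  The provider does not carry Stage II.2.
The patient prevails on this issue.
Per-issue: Issue I → provider; Issue II → patient. The patient must prevail on every issue; overall, the provider prevails.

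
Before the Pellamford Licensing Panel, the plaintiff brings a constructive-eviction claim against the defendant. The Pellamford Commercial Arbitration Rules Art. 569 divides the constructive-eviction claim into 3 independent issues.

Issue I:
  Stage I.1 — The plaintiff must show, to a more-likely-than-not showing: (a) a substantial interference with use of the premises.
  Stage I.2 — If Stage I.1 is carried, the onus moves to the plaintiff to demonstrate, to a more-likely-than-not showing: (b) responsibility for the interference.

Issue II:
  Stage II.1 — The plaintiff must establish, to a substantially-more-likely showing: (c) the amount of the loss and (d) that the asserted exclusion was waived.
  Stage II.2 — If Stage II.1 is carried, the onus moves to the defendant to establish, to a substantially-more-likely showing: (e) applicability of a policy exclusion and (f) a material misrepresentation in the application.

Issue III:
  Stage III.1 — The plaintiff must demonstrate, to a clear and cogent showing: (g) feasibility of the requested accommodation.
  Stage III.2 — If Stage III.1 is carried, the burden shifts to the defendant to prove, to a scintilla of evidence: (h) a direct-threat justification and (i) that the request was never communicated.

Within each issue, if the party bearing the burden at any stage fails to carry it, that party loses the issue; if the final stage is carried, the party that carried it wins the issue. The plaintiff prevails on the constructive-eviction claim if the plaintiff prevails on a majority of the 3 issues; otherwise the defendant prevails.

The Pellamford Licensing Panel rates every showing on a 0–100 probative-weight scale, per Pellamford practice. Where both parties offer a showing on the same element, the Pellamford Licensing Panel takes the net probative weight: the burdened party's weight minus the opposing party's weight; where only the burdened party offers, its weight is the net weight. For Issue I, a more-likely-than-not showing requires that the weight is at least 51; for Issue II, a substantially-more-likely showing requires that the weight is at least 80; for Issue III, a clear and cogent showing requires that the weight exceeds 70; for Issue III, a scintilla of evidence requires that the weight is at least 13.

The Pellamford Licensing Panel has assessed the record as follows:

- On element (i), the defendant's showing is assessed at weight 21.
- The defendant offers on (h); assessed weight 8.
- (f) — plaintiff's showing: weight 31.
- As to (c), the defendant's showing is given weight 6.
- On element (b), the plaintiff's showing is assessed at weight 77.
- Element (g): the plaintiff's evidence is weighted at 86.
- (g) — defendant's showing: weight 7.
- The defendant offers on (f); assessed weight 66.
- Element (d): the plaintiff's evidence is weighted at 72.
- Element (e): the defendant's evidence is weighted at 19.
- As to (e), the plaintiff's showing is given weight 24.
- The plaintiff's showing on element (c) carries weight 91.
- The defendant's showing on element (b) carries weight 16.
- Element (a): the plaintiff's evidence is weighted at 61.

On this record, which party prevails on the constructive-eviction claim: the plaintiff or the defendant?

plaintiff

— Issue I —
At Stage I.1 the plaintiff must meet a more-likely-than-not showing (weight is at least 51): on (a) the weight is 61, which does reach 51, so (a) meets the standard.
  Stage I.1 carried; the burden remains with the plaintiff.
At Stage I.2 the plaintiff must meet a more-likely-than-not showing (weight is at least 51): on (b) the weight is 77 less the opposing 16 gives net 61, ≥ 51, so (b) meets the standard.
  All elements met at the final stage.
All stages carried — the plaintiff prevails on this issue.
— Issue II —
Stage II.1 (plaintiff, a substantially-more-likely showing, weight is at least 80): (c) net 91−6=85 ≥ 80 — meets; (d) 72 < 80 — fails.
  The plaintiff does not carry Stage II.1.
The defendant prevails on this issue.
— Issue III —
Stage III.1 — burden on plaintiff; standard: a clear and cogent showing (weight exceeds 70).
    (g): 86 − 7 = 79 > 70 [met]
  All elements met. The burden passes to the defendant.
Stage III.2 — burden on defendant; standard: a scintilla of evidence (weight is at least 13).
    (h): 8 < 13 [not met]
    (i): 21 ≥ 13 [met]
  Not every element is met, so the defendant fails to carry Stage III.2.
The plaintiff prevails on this issue.
Per-issue: Issue I → plaintiff; Issue II → defendant; Issue III → plaintiff. The plaintiff must prevail on a majority of issues; overall, the plaintiff prevails.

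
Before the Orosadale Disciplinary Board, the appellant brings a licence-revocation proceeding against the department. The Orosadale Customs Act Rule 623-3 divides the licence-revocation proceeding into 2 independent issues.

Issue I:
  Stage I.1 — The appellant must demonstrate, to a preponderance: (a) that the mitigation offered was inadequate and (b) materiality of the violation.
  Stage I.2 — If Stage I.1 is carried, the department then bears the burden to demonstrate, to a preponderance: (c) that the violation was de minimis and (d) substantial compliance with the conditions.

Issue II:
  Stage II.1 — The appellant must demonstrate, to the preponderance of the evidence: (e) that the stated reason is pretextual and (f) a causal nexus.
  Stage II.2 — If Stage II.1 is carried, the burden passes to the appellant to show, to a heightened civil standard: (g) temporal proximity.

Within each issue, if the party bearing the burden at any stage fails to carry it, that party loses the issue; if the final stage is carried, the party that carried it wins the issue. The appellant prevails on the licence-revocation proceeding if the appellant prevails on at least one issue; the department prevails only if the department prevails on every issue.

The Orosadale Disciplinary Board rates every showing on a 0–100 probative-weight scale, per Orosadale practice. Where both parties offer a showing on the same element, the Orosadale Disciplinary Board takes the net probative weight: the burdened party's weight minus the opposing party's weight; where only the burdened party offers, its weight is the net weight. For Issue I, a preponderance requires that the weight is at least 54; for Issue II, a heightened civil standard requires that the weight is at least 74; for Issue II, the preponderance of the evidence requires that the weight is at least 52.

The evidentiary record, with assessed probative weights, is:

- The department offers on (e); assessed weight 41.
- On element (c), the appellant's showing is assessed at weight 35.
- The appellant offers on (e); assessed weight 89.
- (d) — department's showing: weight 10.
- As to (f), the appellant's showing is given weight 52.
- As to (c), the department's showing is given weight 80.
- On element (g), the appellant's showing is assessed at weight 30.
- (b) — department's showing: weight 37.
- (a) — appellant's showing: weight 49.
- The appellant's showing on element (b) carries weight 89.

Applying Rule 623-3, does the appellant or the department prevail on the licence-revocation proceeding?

department

— Issue I —
Stage I.1 (appellant, a preponderance, weight is at least 54): (a) 49 < 54 — fails; (b) net 89−37=52 < 54 — fails.
  Stage I.1 not carried; the appellant fails its burden.
So the department prevails on this issue.
— Issue II —
Stage II.1 (appellant, the preponderance of the evidence, weight is at least 52): (e) net 89−41=48 < 52 — fails; (f) 52 ≥ 52 — meets.
  Stage II.1 not carried; the appellant fails its burden.
So the department prevails on this issue.
Per-issue: Issue I → department; Issue II → department. The appellant must prevail on at least one issue; overall, the department prevails.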